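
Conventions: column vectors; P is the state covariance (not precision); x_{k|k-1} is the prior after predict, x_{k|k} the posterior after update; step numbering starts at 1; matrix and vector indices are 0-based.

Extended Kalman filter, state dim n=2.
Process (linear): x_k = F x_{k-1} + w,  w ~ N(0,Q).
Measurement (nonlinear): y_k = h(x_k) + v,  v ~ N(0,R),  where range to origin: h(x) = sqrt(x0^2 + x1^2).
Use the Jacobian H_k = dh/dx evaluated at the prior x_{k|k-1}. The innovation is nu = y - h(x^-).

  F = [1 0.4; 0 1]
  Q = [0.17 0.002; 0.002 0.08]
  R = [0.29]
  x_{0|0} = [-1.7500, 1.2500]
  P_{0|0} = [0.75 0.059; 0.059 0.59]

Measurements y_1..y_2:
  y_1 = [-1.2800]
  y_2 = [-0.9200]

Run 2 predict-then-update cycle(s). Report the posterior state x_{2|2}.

step 1: x^-=[-1.2500, 1.2500]  P^-=[1.0616 0.2970; 0.2970 0.6700]  H_jac=[-0.7071 0.7071]  S=[0.8588]  K=[-0.6295; 0.3071]  nu=[-3.0478]  x^+=[0.6687, 0.3140]  P^+=[0.7212 0.4630; 0.4630 0.5890]
step 2: x^-=[0.7943, 0.3140]  P^-=[1.3559 0.7006; 0.7006 0.6690]  H_jac=[0.9300 0.3676]  S=[2.0321]  K=[0.7473; 0.4417]  nu=[-1.7741]  x^+=[-0.5314, -0.4696]  P^+=[0.2212 0.0300; 0.0300 0.2726]

x_post = [-0.5314, -0.4696]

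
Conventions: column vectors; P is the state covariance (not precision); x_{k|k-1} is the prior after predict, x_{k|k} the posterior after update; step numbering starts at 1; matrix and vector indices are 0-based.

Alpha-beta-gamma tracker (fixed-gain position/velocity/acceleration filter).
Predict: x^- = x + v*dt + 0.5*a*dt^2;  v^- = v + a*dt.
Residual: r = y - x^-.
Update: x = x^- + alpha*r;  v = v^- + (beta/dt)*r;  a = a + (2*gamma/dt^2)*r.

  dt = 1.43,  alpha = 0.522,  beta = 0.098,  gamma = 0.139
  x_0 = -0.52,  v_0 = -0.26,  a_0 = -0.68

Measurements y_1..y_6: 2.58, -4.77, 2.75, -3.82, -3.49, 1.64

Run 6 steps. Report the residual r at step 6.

resid = 5.7298

step 1: x_pred=-1.5871  r=4.1671  x^+=0.5881  v^+=-0.9468  a^+=-0.1135
step 2: x_pred=-0.8819  r=-3.8881  x^+=-2.9115  v^+=-1.3756  a^+=-0.6421
step 3: x_pred=-5.5350  r=8.2850  x^+=-1.2103  v^+=-1.7260  a^+=0.4843
step 4: x_pred=-3.1833  r=-0.6367  x^+=-3.5156  v^+=-1.0771  a^+=0.3977
step 5: x_pred=-4.6493  r=1.1593  x^+=-4.0441  v^+=-0.4290  a^+=0.5553
step 6: x_pred=-4.0898  r=5.7298  x^+=-1.0989  v^+=0.7578  a^+=1.3343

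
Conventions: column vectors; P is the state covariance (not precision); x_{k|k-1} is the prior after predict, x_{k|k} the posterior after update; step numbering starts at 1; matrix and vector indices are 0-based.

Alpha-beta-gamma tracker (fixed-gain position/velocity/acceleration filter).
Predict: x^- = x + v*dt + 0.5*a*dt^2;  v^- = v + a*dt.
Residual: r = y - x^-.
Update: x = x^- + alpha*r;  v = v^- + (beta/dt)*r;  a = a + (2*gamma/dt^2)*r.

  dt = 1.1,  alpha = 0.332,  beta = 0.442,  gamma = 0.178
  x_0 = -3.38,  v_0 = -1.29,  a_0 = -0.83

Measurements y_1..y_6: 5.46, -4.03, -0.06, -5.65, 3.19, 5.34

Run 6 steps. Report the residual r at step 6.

step 1: x_pred=-5.3012  r=10.7612  x^+=-1.7284  v^+=2.1210  a^+=2.3361
step 2: x_pred=2.0180  r=-6.0480  x^+=0.0101  v^+=2.2605  a^+=0.5567
step 3: x_pred=2.8334  r=-2.8934  x^+=1.8728  v^+=1.7102  a^+=-0.2946
step 4: x_pred=3.5758  r=-9.2258  x^+=0.5129  v^+=-2.3210  a^+=-3.0090
step 5: x_pred=-3.8606  r=7.0506  x^+=-1.5198  v^+=-2.7978  a^+=-0.9346
step 6: x_pred=-5.1628  r=10.5028  x^+=-1.6759  v^+=0.3944  a^+=2.1555

resid = 10.5028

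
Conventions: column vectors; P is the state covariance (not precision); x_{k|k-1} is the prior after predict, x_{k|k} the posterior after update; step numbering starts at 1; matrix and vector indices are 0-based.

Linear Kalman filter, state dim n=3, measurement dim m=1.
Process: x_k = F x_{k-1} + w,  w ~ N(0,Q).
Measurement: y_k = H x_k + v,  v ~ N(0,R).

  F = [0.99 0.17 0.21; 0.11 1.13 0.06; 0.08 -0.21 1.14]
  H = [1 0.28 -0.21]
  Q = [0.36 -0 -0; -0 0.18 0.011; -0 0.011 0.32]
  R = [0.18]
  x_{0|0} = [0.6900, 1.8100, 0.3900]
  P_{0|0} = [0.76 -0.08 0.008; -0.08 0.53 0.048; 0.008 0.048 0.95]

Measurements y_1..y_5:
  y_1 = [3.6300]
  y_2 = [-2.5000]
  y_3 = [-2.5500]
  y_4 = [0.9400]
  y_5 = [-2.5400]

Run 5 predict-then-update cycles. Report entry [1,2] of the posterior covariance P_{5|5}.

P_post[1,2] = -1.1569

step 1: x^-=[1.0727, 2.1446, 0.1197]  P^-=[1.1419 0.1181 0.3006; 0.1181 0.8561 0.0138; 0.3006 0.0138 1.5640]  S=[1.3963]  K=[0.7963; 0.2542; -0.0172]  nu=[1.9819]  x^+=[2.6509, 2.6484, 0.0856]  P^+=[0.2565 -0.1645 0.3197; -0.1645 0.7659 0.0199; 0.3197 0.0199 1.5636]
step 2: x^-=[3.0926, 3.2894, -0.2464]  P^-=[0.7815 0.0389 0.7684; 0.0389 1.1327 -0.0056; 0.7684 -0.0056 2.4418]  S=[0.8577]  K=[0.7357; 0.4165; 0.2962]  nu=[-6.5654]  x^+=[-1.7376, 0.5546, -2.1913]  P^+=[0.3172 -0.2239 0.5815; -0.2239 0.9839 -0.1115; 0.5815 -0.1115 2.3665]
step 3: x^-=[-2.0861, 0.3041, -2.7536]  P^-=[0.9622 0.0191 1.2494; 0.0191 1.3856 -0.1393; 1.2494 -0.1393 3.6079]  S=[0.9122]  K=[0.7730; 0.4783; 0.4963]  nu=[-1.1272]  x^+=[-2.9575, -0.2351, -3.3130]  P^+=[0.4171 -0.3182 0.8995; -0.3182 1.1769 -0.3559; 0.8995 -0.3559 3.3832]
step 4: x^-=[-3.6636, -0.7897, -3.9641]  P^-=[1.1935 -0.0616 1.8398; -0.0616 1.5845 -0.3915; 1.8398 -0.3915 5.1166]  S=[0.9622]  K=[0.8209; 0.4825; 0.6814]  nu=[3.9923]  x^+=[-0.3862, 1.1365, -1.2437]  P^+=[0.5451 -0.4427 1.3015; -0.4427 1.3606 -0.7078; 1.3015 -0.7078 4.6698]
step 5: x^-=[-0.4503, 1.1671, -1.6873]  P^-=[1.4811 -0.1918 2.5833; -0.1918 1.7518 -0.7509; 2.5833 -0.7509 7.0435]  S=[1.0049]  K=[0.8805; 0.4541; 0.8896]  nu=[-2.7708]  x^+=[-2.8901, -0.0912, -4.1523]  P^+=[0.7019 -0.5937 1.7962; -0.5937 1.5446 -1.1569; 1.7962 -1.1569 6.2482]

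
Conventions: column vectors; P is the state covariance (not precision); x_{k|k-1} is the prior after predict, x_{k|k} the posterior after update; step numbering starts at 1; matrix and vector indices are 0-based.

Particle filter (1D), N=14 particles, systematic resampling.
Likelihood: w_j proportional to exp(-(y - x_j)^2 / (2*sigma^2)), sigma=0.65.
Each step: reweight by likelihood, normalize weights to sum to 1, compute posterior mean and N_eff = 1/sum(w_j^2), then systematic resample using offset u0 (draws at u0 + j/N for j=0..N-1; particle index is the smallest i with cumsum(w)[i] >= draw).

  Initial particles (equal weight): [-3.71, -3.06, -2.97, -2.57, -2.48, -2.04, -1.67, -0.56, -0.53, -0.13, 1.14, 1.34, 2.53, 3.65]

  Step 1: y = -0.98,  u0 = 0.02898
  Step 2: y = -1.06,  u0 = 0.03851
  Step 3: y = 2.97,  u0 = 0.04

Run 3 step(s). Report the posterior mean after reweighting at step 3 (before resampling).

post_mean = -0.2382

step 1: w=[0.0000, 0.0020, 0.0031, 0.0167, 0.0233, 0.0882, 0.1898, 0.2706, 0.2623, 0.1418, 0.0016, 0.0006, 0.0000, 0.0000]  mean=-0.9193  Neff=4.8362  idx=[4, 5, 6, 6, 6, 7, 7, 7, 8, 8, 8, 8, 9, 9]
step 2: w=[0.0113, 0.0393, 0.0789, 0.0789, 0.0789, 0.0911, 0.0911, 0.0911, 0.0879, 0.0879, 0.0879, 0.0879, 0.0440, 0.0440]  mean=-0.8540  Neff=12.5013  idx=[1, 2, 3, 4, 5, 6, 6, 7, 8, 9, 10, 11, 11, 13]
step 3: w=[0.0000, 0.0000, 0.0000, 0.0000, 0.0252, 0.0252, 0.0252, 0.0252, 0.0324, 0.0324, 0.0324, 0.0324, 0.0324, 0.7370]  mean=-0.2382  Neff=1.8151  idx=[5, 8, 10, 12, 13, 13, 13, 13, 13, 13, 13, 13, 13, 13]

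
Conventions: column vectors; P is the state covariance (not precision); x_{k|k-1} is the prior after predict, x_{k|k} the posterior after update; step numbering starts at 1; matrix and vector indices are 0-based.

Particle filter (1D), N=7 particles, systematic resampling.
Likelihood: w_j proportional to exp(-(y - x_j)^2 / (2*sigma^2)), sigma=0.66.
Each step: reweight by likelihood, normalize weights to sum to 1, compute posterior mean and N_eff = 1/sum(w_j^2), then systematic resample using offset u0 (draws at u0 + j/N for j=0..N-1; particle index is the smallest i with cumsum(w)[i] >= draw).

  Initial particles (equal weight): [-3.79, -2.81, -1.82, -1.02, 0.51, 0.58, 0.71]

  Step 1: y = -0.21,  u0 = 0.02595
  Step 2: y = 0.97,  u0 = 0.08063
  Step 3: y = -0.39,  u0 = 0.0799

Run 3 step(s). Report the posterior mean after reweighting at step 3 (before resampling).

post_mean = 0.5724

step 1: w=[0.0000, 0.0002, 0.0263, 0.2426, 0.2842, 0.2517, 0.1950]  mean=0.1334  Neff=4.1376  idx=[2, 3, 4, 4, 5, 5, 6]
step 2: w=[0.0000, 0.0025, 0.1874, 0.1874, 0.2007, 0.2007, 0.2211]  mean=0.5784  Neff=5.0065  idx=[2, 3, 3, 4, 5, 6, 6]
step 3: w=[0.1671, 0.1671, 0.1671, 0.1438, 0.1438, 0.1056, 0.1056]  mean=0.5724  Neff=6.7842  idx=[0, 1, 2, 3, 4, 5, 6]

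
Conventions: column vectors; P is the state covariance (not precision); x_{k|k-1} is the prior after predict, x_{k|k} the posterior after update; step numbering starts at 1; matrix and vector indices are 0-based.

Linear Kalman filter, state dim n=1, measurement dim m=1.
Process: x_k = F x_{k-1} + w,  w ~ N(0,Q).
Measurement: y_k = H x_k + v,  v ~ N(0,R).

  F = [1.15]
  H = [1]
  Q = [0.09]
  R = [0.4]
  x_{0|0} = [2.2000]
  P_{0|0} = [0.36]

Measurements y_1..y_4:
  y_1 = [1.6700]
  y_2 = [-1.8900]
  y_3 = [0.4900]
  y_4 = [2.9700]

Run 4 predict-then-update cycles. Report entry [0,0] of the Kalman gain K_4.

K[0,0] = 0.4584

step 1: x^-=[2.5300]  P^-=[0.5661]  S=[0.9661]  K=[0.5860]  nu=[-0.8600]  x^+=[2.0261]  P^+=[0.2344]
step 2: x^-=[2.3300]  P^-=[0.4000]  S=[0.8000]  K=[0.5000]  nu=[-4.2200]  x^+=[0.2201]  P^+=[0.2000]
step 3: x^-=[0.2531]  P^-=[0.3545]  S=[0.7545]  K=[0.4698]  nu=[0.2369]  x^+=[0.3644]  P^+=[0.1879]
step 4: x^-=[0.4190]  P^-=[0.3385]  S=[0.7385]  K=[0.4584]  nu=[2.5510]  x^+=[1.5884]  P^+=[0.1834]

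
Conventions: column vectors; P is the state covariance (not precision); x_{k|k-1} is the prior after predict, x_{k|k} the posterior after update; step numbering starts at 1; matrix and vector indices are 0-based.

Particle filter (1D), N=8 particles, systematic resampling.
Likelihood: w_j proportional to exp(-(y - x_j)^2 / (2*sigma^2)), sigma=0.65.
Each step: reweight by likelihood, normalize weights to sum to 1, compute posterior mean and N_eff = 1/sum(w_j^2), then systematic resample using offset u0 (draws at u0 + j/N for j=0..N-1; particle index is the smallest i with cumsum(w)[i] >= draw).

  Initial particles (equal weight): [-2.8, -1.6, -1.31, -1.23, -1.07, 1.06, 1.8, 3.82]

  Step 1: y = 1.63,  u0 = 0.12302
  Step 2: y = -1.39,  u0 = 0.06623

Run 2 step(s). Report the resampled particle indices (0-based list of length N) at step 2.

step 1: w=[0.0000, 0.0000, 0.0000, 0.0000, 0.0001, 0.4124, 0.5854, 0.0021]  mean=1.4985  Neff=1.9504  idx=[5, 5, 5, 6, 6, 6, 6, 7]
step 2: w=[0.3302, 0.3302, 0.3302, 0.0024, 0.0024, 0.0024, 0.0024, 0.0000]  mean=1.0670  Neff=3.0573  idx=[0, 0, 0, 1, 1, 2, 2, 2]

resampled_idx = [0, 0, 0, 1, 1, 2, 2, 2]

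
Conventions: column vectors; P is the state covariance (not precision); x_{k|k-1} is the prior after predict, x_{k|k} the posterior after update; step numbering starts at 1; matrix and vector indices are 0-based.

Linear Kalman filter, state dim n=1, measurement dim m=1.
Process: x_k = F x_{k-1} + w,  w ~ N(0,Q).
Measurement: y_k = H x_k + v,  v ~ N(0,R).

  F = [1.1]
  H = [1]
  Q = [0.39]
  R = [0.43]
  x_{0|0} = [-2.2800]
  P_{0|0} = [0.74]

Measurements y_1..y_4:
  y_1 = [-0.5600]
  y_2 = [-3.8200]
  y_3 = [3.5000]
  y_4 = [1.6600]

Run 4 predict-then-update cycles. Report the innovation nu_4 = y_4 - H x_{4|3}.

innov = [0.5363]

step 1: x^-=[-2.5080]  P^-=[1.2854]  S=[1.7154]  K=[0.7493]  nu=[1.9480]  x^+=[-1.0483]  P^+=[0.3222]
step 2: x^-=[-1.1531]  P^-=[0.7799]  S=[1.2099]  K=[0.6446]  nu=[-2.6669]  x^+=[-2.8722]  P^+=[0.2772]
step 3: x^-=[-3.1594]  P^-=[0.7254]  S=[1.1554]  K=[0.6278]  nu=[6.6594]  x^+=[1.0216]  P^+=[0.2700]
step 4: x^-=[1.1237]  P^-=[0.7167]  S=[1.1467]  K=[0.6250]  nu=[0.5363]  x^+=[1.4589]  P^+=[0.2687]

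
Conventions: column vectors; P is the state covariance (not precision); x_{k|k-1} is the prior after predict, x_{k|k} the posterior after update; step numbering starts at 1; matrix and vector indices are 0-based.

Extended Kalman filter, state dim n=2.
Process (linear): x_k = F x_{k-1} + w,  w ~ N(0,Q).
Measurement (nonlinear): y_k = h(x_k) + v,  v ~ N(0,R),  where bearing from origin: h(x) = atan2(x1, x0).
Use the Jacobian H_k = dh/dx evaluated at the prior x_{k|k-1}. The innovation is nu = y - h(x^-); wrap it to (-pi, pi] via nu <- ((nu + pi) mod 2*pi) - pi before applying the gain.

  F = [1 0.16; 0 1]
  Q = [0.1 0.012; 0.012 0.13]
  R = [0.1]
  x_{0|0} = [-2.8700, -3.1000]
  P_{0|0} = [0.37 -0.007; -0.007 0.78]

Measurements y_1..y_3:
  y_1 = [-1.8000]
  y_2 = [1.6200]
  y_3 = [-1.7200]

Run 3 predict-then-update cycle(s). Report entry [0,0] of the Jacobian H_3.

step 1: x^-=[-3.3660, -3.1000]  P^-=[0.4877 0.1298; 0.1298 0.9100]  H_jac=[0.1480 -0.1607]  S=[0.1280]  K=[0.4010; -0.9925]  nu=[0.5973]  x^+=[-3.1265, -3.6928]  P^+=[0.4671 0.1808; 0.1808 0.7839]
step 2: x^-=[-3.7173, -3.6928]  P^-=[0.6450 0.3182; 0.3182 0.9139]  H_jac=[0.1345 -0.1354]  S=[0.1168]  K=[0.3739; -0.6928]  nu=[-2.3037]  x^+=[-4.5786, -2.0969]  P^+=[0.6287 0.3484; 0.3484 0.8578]
step 3: x^-=[-4.9141, -2.0969]  P^-=[0.8622 0.4977; 0.4977 0.9878]  H_jac=[0.0735 -0.1722]  S=[0.1213]  K=[-0.1841; -1.1002]  nu=[1.0183]  x^+=[-5.1016, -3.2171]  P^+=[0.8581 0.4731; 0.4731 0.8409]

H_jac[0,0] = 0.0735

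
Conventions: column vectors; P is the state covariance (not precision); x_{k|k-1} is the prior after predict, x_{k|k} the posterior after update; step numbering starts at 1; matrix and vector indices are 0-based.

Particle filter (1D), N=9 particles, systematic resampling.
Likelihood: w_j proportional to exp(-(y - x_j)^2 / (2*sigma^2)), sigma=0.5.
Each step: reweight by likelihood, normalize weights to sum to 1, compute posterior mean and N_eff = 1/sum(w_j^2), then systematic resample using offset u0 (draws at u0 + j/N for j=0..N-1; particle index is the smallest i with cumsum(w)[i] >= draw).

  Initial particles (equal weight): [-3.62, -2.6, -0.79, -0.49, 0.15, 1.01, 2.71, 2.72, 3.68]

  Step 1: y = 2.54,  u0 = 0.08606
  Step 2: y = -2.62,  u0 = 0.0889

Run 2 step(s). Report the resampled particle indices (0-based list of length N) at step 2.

resampled_idx = [0, 1, 2, 3, 3, 4, 5, 6, 7]

step 1: w=[0.0000, 0.0000, 0.0000, 0.0000, 0.0000, 0.0047, 0.4804, 0.4770, 0.0378]  mean=2.7434  Neff=2.1748  idx=[6, 6, 6, 6, 7, 7, 7, 7, 8]
step 2: w=[0.1383, 0.1383, 0.1383, 0.1383, 0.1117, 0.1117, 0.1117, 0.1117, 0.0000]  mean=2.7145  Neff=7.9106  idx=[0, 1, 2, 3, 3, 4, 5, 6, 7]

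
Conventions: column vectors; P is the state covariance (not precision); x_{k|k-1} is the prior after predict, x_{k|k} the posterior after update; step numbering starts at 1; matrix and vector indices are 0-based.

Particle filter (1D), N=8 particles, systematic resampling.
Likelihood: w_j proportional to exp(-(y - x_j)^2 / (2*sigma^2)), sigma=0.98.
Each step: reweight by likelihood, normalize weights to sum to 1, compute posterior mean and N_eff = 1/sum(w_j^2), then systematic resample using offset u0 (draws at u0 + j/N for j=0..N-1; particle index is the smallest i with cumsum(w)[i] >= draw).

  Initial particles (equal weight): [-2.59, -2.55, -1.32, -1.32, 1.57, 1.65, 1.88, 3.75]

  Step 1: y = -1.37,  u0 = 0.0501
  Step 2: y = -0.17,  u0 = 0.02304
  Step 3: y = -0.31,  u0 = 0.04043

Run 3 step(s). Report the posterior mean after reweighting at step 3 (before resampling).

step 1: w=[0.1553, 0.1633, 0.3367, 0.3367, 0.0037, 0.0029, 0.0014, 0.0000]  mean=-1.6942  Neff=3.6035  idx=[0, 1, 1, 2, 2, 3, 3, 3]
step 2: w=[0.0178, 0.0197, 0.0197, 0.1886, 0.1886, 0.1886, 0.1886, 0.1886]  mean=-1.3910  Neff=5.5900  idx=[1, 3, 4, 4, 5, 6, 6, 7]
step 3: w=[0.0175, 0.1404, 0.1404, 0.1404, 0.1404, 0.1404, 0.1404, 0.1404]  mean=-1.3415  Neff=7.2357  idx=[1, 2, 2, 3, 4, 5, 6, 7]

post_mean = -1.3415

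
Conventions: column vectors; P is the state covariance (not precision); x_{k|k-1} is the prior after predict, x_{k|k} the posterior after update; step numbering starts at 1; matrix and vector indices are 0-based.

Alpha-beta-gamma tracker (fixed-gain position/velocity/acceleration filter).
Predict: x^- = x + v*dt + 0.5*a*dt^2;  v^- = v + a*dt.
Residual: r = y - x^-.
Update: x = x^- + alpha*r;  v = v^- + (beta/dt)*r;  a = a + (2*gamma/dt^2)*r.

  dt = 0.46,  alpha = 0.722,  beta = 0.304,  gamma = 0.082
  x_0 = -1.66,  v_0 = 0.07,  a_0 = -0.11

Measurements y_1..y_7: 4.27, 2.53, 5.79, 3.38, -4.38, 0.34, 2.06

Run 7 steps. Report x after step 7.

step 1: x_pred=-1.6394  r=5.9094  x^+=2.6272  v^+=3.9248  a^+=4.4701
step 2: x_pred=4.9055  r=-2.3755  x^+=3.1904  v^+=4.4111  a^+=2.6290
step 3: x_pred=5.4976  r=0.2924  x^+=5.7087  v^+=5.8136  a^+=2.8556
step 4: x_pred=8.6851  r=-5.3051  x^+=4.8548  v^+=3.6212  a^+=-1.2562
step 5: x_pred=6.3877  r=-10.7677  x^+=-1.3866  v^+=-4.0727  a^+=-9.6016
step 6: x_pred=-4.2759  r=4.6159  x^+=-0.9432  v^+=-5.4389  a^+=-6.0241
step 7: x_pred=-4.0825  r=6.1425  x^+=0.3524  v^+=-4.1506  a^+=-1.2634

x_post = 0.3524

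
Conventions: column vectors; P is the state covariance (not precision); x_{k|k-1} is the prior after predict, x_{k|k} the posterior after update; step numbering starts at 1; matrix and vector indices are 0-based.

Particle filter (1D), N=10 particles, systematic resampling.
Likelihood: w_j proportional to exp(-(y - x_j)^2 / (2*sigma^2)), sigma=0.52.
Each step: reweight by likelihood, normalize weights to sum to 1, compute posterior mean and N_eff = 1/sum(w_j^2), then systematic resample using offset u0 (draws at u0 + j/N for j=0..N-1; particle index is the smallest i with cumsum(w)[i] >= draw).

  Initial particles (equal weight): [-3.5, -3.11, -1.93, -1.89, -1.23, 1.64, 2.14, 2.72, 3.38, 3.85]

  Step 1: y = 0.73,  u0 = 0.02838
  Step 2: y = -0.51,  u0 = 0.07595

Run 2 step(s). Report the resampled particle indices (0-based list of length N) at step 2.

resampled_idx = [0, 1, 2, 3, 4, 5, 6, 6, 7, 8]

step 1: w=[0.0000, 0.0000, 0.0000, 0.0000, 0.0034, 0.8897, 0.1042, 0.0027, 0.0000, 0.0000]  mean=1.6852  Neff=1.2462  idx=[5, 5, 5, 5, 5, 5, 5, 5, 5, 6]
step 2: w=[0.1110, 0.1110, 0.1110, 0.1110, 0.1110, 0.1110, 0.1110, 0.1110, 0.1110, 0.0013]  mean=1.6407  Neff=9.0235  idx=[0, 1, 2, 3, 4, 5, 6, 6, 7, 8]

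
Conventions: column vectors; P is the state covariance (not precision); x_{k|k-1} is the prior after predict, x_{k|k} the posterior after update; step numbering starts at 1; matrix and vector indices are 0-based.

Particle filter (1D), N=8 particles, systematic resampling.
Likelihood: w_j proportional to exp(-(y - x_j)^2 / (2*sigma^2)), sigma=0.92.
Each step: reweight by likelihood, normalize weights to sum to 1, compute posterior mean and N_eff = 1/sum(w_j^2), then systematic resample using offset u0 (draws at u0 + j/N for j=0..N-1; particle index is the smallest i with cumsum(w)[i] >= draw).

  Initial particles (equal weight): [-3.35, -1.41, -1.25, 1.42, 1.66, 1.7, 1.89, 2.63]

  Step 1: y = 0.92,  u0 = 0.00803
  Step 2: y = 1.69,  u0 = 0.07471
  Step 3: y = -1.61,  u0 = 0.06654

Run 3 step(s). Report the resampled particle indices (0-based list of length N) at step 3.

step 1: w=[0.0000, 0.0129, 0.0197, 0.2749, 0.2306, 0.2225, 0.1828, 0.0566]  mean=1.6028  Neff=4.6426  idx=[1, 3, 3, 4, 4, 5, 5, 6]
step 2: w=[0.0005, 0.1389, 0.1389, 0.1450, 0.1450, 0.1450, 0.1450, 0.1417]  mean=1.6360  Neff=7.0045  idx=[1, 2, 3, 4, 5, 5, 6, 7]
step 3: w=[0.2480, 0.2480, 0.1015, 0.1015, 0.0869, 0.0869, 0.0869, 0.0405]  mean=1.5607  Neff=5.9579  idx=[0, 0, 1, 1, 2, 3, 5, 6]

resampled_idx = [0, 0, 1, 1, 2, 3, 5, 6]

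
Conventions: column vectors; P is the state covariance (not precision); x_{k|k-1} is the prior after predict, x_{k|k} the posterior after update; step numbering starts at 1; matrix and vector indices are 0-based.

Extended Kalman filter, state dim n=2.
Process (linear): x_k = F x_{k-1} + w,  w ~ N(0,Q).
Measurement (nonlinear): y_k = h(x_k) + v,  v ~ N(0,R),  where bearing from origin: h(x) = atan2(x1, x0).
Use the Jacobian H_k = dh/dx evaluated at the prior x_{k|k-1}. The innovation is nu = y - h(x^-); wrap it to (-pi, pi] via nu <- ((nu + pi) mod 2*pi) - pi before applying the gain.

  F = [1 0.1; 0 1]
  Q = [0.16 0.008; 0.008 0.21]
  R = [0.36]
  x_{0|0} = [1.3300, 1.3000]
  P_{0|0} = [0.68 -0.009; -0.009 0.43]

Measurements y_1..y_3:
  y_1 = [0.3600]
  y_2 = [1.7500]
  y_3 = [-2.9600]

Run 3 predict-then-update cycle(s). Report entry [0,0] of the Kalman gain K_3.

step 1: x^-=[1.4600, 1.3000]  P^-=[0.8425 0.0420; 0.0420 0.6400]  H_jac=[-0.3402 0.3820]  S=[0.5400]  K=[-0.5010; 0.4263]  nu=[-0.3675]  x^+=[1.6441, 1.1433]  P^+=[0.7069 0.1573; 0.1573 0.5418]
step 2: x^-=[1.7585, 1.1433]  P^-=[0.9038 0.2195; 0.2195 0.7518]  H_jac=[-0.2599 0.3997]  S=[0.4956]  K=[-0.2969; 0.4913]  nu=[1.1735]  x^+=[1.4100, 1.7199]  P^+=[0.8601 0.2918; 0.2918 0.6322]
step 3: x^-=[1.5820, 1.7199]  P^-=[1.0848 0.3630; 0.3630 0.8422]  H_jac=[-0.3150 0.2897]  S=[0.4720]  K=[-0.5010; 0.2747]  nu=[2.4961]  x^+=[0.3315, 2.4055]  P^+=[0.9663 0.4280; 0.4280 0.8066]

K[0,0] = -0.5010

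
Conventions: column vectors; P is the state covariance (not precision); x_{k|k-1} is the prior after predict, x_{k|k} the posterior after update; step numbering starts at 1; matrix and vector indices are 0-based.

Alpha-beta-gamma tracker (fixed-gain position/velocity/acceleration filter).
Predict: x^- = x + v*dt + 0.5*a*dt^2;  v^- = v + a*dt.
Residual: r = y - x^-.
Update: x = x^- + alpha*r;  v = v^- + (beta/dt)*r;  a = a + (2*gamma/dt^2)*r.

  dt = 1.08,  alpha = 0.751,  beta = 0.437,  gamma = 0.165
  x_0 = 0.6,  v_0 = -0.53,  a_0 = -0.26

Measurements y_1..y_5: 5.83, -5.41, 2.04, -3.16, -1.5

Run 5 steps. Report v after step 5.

step 1: x_pred=-0.1240  r=5.9540  x^+=4.3474  v^+=1.5984  a^+=1.4245
step 2: x_pred=6.9045  r=-12.3145  x^+=-2.3437  v^+=-1.8459  a^+=-2.0595
step 3: x_pred=-5.5384  r=7.5784  x^+=0.1530  v^+=-1.0038  a^+=0.0846
step 4: x_pred=-0.8817  r=-2.2783  x^+=-2.5927  v^+=-1.8342  a^+=-0.5600
step 5: x_pred=-4.9003  r=3.4003  x^+=-2.3467  v^+=-1.0632  a^+=0.4020

v_post = -1.0632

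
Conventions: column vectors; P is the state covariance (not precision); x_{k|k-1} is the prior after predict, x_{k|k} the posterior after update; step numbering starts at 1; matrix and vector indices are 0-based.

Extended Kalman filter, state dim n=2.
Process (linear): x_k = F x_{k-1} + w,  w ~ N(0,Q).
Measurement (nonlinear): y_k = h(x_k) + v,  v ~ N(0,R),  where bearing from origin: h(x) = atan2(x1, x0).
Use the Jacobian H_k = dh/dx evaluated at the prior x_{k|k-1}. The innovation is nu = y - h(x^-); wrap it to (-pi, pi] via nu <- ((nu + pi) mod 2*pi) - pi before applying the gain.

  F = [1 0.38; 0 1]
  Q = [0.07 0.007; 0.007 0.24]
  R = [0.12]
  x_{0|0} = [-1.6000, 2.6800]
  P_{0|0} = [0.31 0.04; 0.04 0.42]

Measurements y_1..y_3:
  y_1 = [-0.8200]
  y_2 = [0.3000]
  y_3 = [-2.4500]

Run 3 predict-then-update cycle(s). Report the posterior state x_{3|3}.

step 1: x^-=[-0.5816, 2.6800]  P^-=[0.4710 0.2066; 0.2066 0.6600]  H_jac=[-0.3564 -0.0773]  S=[0.1952]  K=[-0.9420; -0.6388]  nu=[-2.6045]  x^+=[1.8719, 4.3438]  P^+=[0.2979 0.0892; 0.0892 0.5804]
step 2: x^-=[3.5225, 4.3438]  P^-=[0.5194 0.3167; 0.3167 0.8204]  H_jac=[-0.1389 0.1126]  S=[0.1305]  K=[-0.2794; 0.3709]  nu=[-0.5894]  x^+=[3.6872, 4.1251]  P^+=[0.5092 0.3302; 0.3302 0.8024]
step 3: x^-=[5.2548, 4.1251]  P^-=[0.9461 0.6421; 0.6421 1.0424]  H_jac=[-0.0924 0.1177]  S=[0.1286]  K=[-0.0921; 0.4930]  nu=[-3.1155]  x^+=[5.5417, 2.5891]  P^+=[0.9450 0.6480; 0.6480 1.0112]

x_post = [5.5417, 2.5891]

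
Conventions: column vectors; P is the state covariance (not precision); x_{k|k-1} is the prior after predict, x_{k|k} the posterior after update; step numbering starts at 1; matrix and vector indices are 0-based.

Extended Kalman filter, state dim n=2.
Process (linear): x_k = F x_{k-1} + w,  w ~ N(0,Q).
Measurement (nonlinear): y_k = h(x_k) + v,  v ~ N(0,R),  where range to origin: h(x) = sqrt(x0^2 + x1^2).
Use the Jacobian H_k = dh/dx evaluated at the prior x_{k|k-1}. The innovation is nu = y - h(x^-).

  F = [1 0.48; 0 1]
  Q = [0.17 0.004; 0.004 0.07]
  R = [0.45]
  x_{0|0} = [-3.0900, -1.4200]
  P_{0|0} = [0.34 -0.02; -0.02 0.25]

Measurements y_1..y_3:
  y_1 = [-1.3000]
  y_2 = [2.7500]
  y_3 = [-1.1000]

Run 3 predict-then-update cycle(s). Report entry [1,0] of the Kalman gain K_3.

K[1,0] = -0.2594

step 1: x^-=[-3.7716, -1.4200]  P^-=[0.5484 0.1040; 0.1040 0.3200]  H_jac=[-0.9359 -0.3524]  S=[1.0386]  K=[-0.5294; -0.2023]  nu=[-5.3301]  x^+=[-0.9498, -0.3419]  P^+=[0.2573 -0.0072; -0.0072 0.2775]
step 2: x^-=[-1.1139, -0.3419]  P^-=[0.4843 0.1300; 0.1300 0.3475]  H_jac=[-0.9560 -0.2934]  S=[0.9954]  K=[-0.5034; -0.2273]  nu=[1.5848]  x^+=[-1.9117, -0.7021]  P^+=[0.2320 0.0161; 0.0161 0.2961]
step 3: x^-=[-2.2487, -0.7021]  P^-=[0.4857 0.1622; 0.1622 0.3661]  H_jac=[-0.9546 -0.2980]  S=[1.0174]  K=[-0.5032; -0.2594]  nu=[-3.4557]  x^+=[-0.5097, 0.1945]  P^+=[0.2281 0.0294; 0.0294 0.2976]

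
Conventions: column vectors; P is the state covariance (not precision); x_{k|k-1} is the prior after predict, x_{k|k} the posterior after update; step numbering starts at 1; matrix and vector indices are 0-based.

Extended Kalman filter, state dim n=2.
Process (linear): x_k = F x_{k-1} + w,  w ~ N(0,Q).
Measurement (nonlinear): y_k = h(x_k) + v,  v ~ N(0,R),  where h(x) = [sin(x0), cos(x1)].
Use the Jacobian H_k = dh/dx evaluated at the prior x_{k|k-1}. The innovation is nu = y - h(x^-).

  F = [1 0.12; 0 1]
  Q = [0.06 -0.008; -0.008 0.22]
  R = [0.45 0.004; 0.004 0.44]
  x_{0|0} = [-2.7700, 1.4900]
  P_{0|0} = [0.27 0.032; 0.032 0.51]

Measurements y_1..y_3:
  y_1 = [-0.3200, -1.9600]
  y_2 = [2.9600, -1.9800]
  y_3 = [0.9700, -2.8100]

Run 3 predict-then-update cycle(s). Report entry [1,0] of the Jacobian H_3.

H_jac[1,0] = 0.0000

step 1: x^-=[-2.5912, 1.4900]  P^-=[0.3450 0.0852; 0.0852 0.7300]  H_jac=[-0.8523 0.0000; 0.0000 -0.9967]  S=[0.7006 0.0764; 0.0764 1.1652]  K=[-0.4147 -0.0457; -0.0358 -0.6221]  nu=[0.2030, -2.0407]  x^+=[-2.5822, 2.7522]  P^+=[0.2192 0.0218; 0.0218 0.2748]
step 2: x^-=[-2.2519, 2.7522]  P^-=[0.2884 0.0468; 0.0468 0.4948]  H_jac=[-0.6296 0.0000; 0.0000 -0.3796]  S=[0.5643 0.0152; 0.0152 0.5113]  K=[-0.3211 -0.0252; -0.0424 -0.3661]  nu=[3.7369, -1.0549]  x^+=[-3.4251, 2.9800]  P^+=[0.2296 0.0326; 0.0326 0.4248]
step 3: x^-=[-3.0675, 2.9800]  P^-=[0.3036 0.0756; 0.0756 0.6448]  H_jac=[-0.9973 0.0000; 0.0000 -0.1609]  S=[0.7519 0.0161; 0.0161 0.4567]  K=[-0.4024 -0.0124; -0.0954 -0.2237]  nu=[1.0440, -1.8230]  x^+=[-3.4650, 3.2883]  P^+=[0.1816 0.0440; 0.0440 0.6144]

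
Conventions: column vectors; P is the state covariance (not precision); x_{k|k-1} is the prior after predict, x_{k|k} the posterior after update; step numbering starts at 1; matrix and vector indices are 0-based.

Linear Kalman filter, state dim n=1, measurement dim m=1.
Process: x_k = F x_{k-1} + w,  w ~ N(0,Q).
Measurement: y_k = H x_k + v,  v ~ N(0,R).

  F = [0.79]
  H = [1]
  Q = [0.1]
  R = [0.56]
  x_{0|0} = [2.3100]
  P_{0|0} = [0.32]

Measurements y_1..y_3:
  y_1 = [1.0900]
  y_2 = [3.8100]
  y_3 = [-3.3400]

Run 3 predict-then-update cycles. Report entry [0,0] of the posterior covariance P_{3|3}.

P_post[0,0] = 0.1469

step 1: x^-=[1.8249]  P^-=[0.2997]  S=[0.8597]  K=[0.3486]  nu=[-0.7349]  x^+=[1.5687]  P^+=[0.1952]
step 2: x^-=[1.2393]  P^-=[0.2218]  S=[0.7818]  K=[0.2837]  nu=[2.5707]  x^+=[1.9687]  P^+=[0.1589]
step 3: x^-=[1.5553]  P^-=[0.1992]  S=[0.7592]  K=[0.2623]  nu=[-4.8953]  x^+=[0.2710]  P^+=[0.1469]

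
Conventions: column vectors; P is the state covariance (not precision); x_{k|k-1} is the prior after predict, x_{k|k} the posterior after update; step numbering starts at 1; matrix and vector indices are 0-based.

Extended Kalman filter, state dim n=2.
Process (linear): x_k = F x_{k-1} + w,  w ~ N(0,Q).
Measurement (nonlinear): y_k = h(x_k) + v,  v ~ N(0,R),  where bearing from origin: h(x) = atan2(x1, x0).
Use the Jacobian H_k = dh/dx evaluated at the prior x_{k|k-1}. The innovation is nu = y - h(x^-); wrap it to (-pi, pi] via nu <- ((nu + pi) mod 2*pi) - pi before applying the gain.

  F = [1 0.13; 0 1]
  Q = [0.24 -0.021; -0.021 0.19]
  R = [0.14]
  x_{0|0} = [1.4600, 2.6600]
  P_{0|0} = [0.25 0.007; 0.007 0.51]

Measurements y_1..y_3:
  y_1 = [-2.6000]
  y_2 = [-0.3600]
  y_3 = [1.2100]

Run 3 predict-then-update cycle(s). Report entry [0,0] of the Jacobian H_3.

step 1: x^-=[1.8058, 2.6600]  P^-=[0.5004 0.0523; 0.0523 0.7000]  H_jac=[-0.2573 0.1747]  S=[0.1898]  K=[-0.6304; 0.5734]  nu=[2.7088]  x^+=[0.0983, 4.2132]  P^+=[0.4250 0.1209; 0.1209 0.6376]
step 2: x^-=[0.6460, 4.2132]  P^-=[0.7072 0.1828; 0.1828 0.8276]  H_jac=[-0.2319 0.0356]  S=[0.1761]  K=[-0.8946; -0.0736]  nu=[-1.7787]  x^+=[2.2371, 4.3442]  P^+=[0.5663 0.1712; 0.1712 0.8266]
step 3: x^-=[2.8019, 4.3442]  P^-=[0.8648 0.2577; 0.2577 1.0166]  H_jac=[-0.1626 0.1049]  S=[0.1652]  K=[-0.6873; 0.3916]  nu=[0.2120]  x^+=[2.6562, 4.4272]  P^+=[0.7867 0.3021; 0.3021 0.9913]

H_jac[0,0] = -0.1626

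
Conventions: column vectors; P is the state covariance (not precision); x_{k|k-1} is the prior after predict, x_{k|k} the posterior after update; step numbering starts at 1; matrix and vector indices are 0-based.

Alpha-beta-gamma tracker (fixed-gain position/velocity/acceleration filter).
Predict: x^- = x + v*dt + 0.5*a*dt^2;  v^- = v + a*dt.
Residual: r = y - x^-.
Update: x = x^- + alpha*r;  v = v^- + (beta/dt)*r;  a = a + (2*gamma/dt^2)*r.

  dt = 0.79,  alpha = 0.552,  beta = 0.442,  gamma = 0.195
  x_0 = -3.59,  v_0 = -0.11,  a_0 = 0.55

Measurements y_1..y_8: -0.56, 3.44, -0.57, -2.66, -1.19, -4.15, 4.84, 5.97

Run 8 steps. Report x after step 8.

step 1: x_pred=-3.5053  r=2.9453  x^+=-1.8795  v^+=1.9724  a^+=2.3905
step 2: x_pred=0.4246  r=3.0154  x^+=2.0891  v^+=5.5479  a^+=4.2748
step 3: x_pred=7.8059  r=-8.3759  x^+=3.1824  v^+=4.2387  a^+=-0.9593
step 4: x_pred=6.2317  r=-8.8917  x^+=1.3235  v^+=-1.4940  a^+=-6.5157
step 5: x_pred=-1.8900  r=0.7000  x^+=-1.5036  v^+=-6.2497  a^+=-6.0783
step 6: x_pred=-8.3376  r=4.1876  x^+=-6.0261  v^+=-8.7086  a^+=-3.4615
step 7: x_pred=-13.9860  r=18.8260  x^+=-3.5941  v^+=-0.9102  a^+=8.3029
step 8: x_pred=-1.7222  r=7.6922  x^+=2.5239  v^+=9.9529  a^+=13.1098

x_post = 2.5239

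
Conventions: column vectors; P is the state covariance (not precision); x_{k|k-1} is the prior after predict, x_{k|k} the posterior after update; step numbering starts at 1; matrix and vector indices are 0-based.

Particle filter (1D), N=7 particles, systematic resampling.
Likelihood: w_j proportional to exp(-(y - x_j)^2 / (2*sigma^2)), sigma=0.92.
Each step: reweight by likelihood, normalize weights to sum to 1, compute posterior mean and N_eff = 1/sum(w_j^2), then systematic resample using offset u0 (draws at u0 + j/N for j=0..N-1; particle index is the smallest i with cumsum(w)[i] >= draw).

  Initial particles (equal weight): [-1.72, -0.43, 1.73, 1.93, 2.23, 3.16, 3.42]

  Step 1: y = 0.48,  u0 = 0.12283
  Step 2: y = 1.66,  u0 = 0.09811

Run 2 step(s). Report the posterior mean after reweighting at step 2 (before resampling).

post_mean = 1.8069

step 1: w=[0.0372, 0.3979, 0.2579, 0.1874, 0.1063, 0.0093, 0.0039]  mean=0.8527  Neff=3.6662  idx=[1, 1, 1, 2, 3, 3, 4]
step 2: w=[0.0191, 0.0191, 0.0191, 0.2515, 0.2416, 0.2416, 0.2081]  mean=1.8069  Neff=4.4575  idx=[3, 3, 4, 4, 5, 6, 6]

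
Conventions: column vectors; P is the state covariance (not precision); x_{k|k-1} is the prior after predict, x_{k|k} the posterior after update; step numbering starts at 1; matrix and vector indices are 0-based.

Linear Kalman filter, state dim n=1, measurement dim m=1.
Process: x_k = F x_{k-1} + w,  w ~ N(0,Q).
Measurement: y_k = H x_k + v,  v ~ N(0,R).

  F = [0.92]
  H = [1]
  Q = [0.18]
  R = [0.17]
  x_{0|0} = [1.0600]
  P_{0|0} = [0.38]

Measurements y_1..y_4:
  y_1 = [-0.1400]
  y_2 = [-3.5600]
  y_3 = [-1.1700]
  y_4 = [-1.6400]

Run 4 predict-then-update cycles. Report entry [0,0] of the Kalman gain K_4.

K[0,0] = 0.6122

step 1: x^-=[0.9752]  P^-=[0.5016]  S=[0.6716]  K=[0.7469]  nu=[-1.1152]  x^+=[0.1423]  P^+=[0.1270]
step 2: x^-=[0.1309]  P^-=[0.2875]  S=[0.4575]  K=[0.6284]  nu=[-3.6909]  x^+=[-2.1884]  P^+=[0.1068]
step 3: x^-=[-2.0134]  P^-=[0.2704]  S=[0.4404]  K=[0.6140]  nu=[0.8434]  x^+=[-1.4955]  P^+=[0.1044]
step 4: x^-=[-1.3759]  P^-=[0.2683]  S=[0.4383]  K=[0.6122]  nu=[-0.2641]  x^+=[-1.5376]  P^+=[0.1041]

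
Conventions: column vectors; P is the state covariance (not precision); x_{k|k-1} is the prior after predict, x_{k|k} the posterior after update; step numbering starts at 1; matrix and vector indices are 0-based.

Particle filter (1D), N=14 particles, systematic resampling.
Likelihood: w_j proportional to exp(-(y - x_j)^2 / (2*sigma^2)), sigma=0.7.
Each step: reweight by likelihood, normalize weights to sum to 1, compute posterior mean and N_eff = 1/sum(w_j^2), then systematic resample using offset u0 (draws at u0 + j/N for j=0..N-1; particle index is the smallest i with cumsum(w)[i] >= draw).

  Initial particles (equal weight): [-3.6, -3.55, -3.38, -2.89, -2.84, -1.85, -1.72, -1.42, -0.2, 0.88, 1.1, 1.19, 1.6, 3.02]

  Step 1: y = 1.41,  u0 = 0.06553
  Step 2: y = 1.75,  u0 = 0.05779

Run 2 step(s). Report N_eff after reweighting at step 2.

N_eff = 12.6752

step 1: w=[0.0000, 0.0000, 0.0000, 0.0000, 0.0000, 0.0000, 0.0000, 0.0001, 0.0191, 0.2021, 0.2440, 0.2562, 0.2594, 0.0191]  mean=1.2199  Neff=4.2729  idx=[9, 9, 9, 10, 10, 10, 11, 11, 11, 11, 12, 12, 12, 13]
step 2: w=[0.0493, 0.0493, 0.0493, 0.0694, 0.0694, 0.0694, 0.0775, 0.0775, 0.0775, 0.0775, 0.1044, 0.1044, 0.1044, 0.0206]  mean=1.2914  Neff=12.6752  idx=[1, 2, 3, 4, 5, 6, 7, 8, 9, 10, 11, 11, 12, 13]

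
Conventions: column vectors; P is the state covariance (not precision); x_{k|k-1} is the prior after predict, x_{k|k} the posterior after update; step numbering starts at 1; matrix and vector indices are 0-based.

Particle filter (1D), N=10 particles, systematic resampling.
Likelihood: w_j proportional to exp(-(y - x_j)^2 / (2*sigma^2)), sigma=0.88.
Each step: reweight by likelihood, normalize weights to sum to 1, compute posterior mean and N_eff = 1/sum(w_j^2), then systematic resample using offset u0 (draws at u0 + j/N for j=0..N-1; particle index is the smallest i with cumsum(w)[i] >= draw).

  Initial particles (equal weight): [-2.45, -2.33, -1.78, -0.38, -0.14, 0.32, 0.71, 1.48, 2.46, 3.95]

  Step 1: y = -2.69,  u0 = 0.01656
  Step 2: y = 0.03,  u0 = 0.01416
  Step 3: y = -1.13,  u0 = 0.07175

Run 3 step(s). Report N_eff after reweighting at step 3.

N_eff = 8.8949

step 1: w=[0.3824, 0.3650, 0.2325, 0.0127, 0.0060, 0.0011, 0.0002, 0.0000, 0.0000, 0.0000]  mean=-2.2065  Neff=2.9960  idx=[0, 0, 0, 0, 1, 1, 1, 1, 2, 2]
step 2: w=[0.0442, 0.0442, 0.0442, 0.0442, 0.0643, 0.0643, 0.0643, 0.0643, 0.2829, 0.2829]  mean=-2.0401  Neff=5.4224  idx=[0, 2, 4, 6, 7, 8, 8, 8, 9, 9]
step 3: w=[0.0576, 0.0576, 0.0700, 0.0700, 0.0700, 0.1350, 0.1350, 0.1350, 0.1350, 0.1350]  mean=-1.9726  Neff=8.8949  idx=[1, 2, 4, 5, 6, 6, 7, 8, 9, 9]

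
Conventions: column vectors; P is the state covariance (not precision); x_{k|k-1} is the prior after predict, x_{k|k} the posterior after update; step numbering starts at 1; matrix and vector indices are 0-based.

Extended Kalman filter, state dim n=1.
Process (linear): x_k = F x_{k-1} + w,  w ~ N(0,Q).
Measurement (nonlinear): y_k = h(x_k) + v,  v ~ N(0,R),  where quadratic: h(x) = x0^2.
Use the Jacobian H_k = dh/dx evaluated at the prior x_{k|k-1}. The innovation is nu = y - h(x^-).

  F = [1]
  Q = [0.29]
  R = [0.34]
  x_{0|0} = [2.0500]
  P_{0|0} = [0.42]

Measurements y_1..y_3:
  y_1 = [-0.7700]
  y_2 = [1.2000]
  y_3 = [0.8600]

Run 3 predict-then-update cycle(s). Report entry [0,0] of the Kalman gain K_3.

step 1: x^-=[2.0500]  P^-=[0.7100]  H_jac=[4.1000]  S=[12.2751]  K=[0.2371]  nu=[-4.9725]  x^+=[0.8708]  P^+=[0.0197]
step 2: x^-=[0.8708]  P^-=[0.3097]  H_jac=[1.7416]  S=[1.2792]  K=[0.4216]  nu=[0.4417]  x^+=[1.0570]  P^+=[0.0823]
step 3: x^-=[1.0570]  P^-=[0.3723]  H_jac=[2.1140]  S=[2.0039]  K=[0.3928]  nu=[-0.2573]  x^+=[0.9560]  P^+=[0.0632]

K[0,0] = 0.3928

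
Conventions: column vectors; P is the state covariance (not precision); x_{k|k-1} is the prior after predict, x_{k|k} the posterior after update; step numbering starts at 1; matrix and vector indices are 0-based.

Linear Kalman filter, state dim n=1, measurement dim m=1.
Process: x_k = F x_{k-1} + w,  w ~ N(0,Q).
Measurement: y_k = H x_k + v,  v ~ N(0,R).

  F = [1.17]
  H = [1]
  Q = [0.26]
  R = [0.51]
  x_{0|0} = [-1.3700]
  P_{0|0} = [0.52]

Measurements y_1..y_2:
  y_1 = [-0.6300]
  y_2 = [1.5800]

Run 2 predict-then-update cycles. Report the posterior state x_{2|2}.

x_post = [0.4549]

step 1: x^-=[-1.6029]  P^-=[0.9718]  S=[1.4818]  K=[0.6558]  nu=[0.9729]  x^+=[-0.9648]  P^+=[0.3345]
step 2: x^-=[-1.1289]  P^-=[0.7179]  S=[1.2279]  K=[0.5846]  nu=[2.7089]  x^+=[0.4549]  P^+=[0.2982]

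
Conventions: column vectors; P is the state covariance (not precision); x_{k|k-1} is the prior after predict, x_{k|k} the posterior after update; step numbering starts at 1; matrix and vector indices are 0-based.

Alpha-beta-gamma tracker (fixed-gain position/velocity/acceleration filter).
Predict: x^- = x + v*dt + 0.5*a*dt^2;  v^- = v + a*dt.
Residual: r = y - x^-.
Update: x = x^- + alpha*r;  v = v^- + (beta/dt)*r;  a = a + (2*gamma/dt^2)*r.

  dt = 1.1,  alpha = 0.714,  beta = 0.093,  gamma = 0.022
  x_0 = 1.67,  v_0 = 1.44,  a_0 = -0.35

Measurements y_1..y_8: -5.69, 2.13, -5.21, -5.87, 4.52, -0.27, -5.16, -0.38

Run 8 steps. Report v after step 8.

v_post = -1.9801

step 1: x_pred=3.0423  r=-8.7323  x^+=-3.1926  v^+=0.3167  a^+=-0.6675
step 2: x_pred=-3.2480  r=5.3780  x^+=0.5919  v^+=0.0371  a^+=-0.4720
step 3: x_pred=0.3472  r=-5.5572  x^+=-3.6206  v^+=-0.9519  a^+=-0.6741
step 4: x_pred=-5.0755  r=-0.7945  x^+=-5.6428  v^+=-1.7605  a^+=-0.7029
step 5: x_pred=-8.0046  r=12.5246  x^+=0.9380  v^+=-1.4748  a^+=-0.2475
step 6: x_pred=-0.8341  r=0.5641  x^+=-0.4313  v^+=-1.6994  a^+=-0.2270
step 7: x_pred=-2.4380  r=-2.7220  x^+=-4.3815  v^+=-2.1792  a^+=-0.3260
step 8: x_pred=-6.9759  r=6.5959  x^+=-2.2664  v^+=-1.9801  a^+=-0.0861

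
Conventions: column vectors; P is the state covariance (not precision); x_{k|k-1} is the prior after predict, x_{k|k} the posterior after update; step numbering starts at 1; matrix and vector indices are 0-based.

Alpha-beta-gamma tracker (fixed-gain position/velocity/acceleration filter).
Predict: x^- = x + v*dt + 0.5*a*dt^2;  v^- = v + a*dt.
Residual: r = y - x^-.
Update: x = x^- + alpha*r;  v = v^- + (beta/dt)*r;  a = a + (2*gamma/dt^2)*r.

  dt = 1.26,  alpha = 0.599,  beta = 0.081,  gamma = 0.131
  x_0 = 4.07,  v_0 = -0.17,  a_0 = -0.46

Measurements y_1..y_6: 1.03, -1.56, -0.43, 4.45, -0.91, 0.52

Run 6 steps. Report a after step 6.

step 1: x_pred=3.4907  r=-2.4607  x^+=2.0167  v^+=-0.9078  a^+=-0.8661
step 2: x_pred=0.1854  r=-1.7454  x^+=-0.8601  v^+=-2.1112  a^+=-1.1541
step 3: x_pred=-4.4364  r=4.0064  x^+=-2.0366  v^+=-3.3079  a^+=-0.4930
step 4: x_pred=-6.5958  r=11.0458  x^+=0.0206  v^+=-3.2189  a^+=1.3299
step 5: x_pred=-2.9795  r=2.0695  x^+=-1.7399  v^+=-1.4102  a^+=1.6715
step 6: x_pred=-2.1899  r=2.7099  x^+=-0.5667  v^+=0.8701  a^+=2.1187

a_post = 2.1187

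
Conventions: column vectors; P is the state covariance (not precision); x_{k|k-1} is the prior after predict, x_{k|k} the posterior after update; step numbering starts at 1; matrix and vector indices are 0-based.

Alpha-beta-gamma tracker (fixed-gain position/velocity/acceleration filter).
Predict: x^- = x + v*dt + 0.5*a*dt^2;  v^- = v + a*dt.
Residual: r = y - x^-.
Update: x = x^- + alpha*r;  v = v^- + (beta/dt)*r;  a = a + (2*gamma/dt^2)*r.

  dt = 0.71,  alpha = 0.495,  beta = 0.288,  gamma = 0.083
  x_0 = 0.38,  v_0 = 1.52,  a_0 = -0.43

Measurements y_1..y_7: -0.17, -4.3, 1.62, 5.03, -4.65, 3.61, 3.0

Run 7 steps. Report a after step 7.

step 1: x_pred=1.3508  r=-1.5208  x^+=0.5980  v^+=0.5978  a^+=-0.9308
step 2: x_pred=0.7878  r=-5.0878  x^+=-1.7306  v^+=-2.1269  a^+=-2.6062
step 3: x_pred=-3.8976  r=5.5176  x^+=-1.1664  v^+=-1.7392  a^+=-0.7893
step 4: x_pred=-2.6001  r=7.6301  x^+=1.1768  v^+=0.7955  a^+=1.7233
step 5: x_pred=2.1759  r=-6.8259  x^+=-1.2029  v^+=-0.7498  a^+=-0.5245
step 6: x_pred=-1.8674  r=5.4774  x^+=0.8439  v^+=1.0997  a^+=1.2793
step 7: x_pred=1.9471  r=1.0529  x^+=2.4683  v^+=2.4350  a^+=1.6260

a_post = 1.6260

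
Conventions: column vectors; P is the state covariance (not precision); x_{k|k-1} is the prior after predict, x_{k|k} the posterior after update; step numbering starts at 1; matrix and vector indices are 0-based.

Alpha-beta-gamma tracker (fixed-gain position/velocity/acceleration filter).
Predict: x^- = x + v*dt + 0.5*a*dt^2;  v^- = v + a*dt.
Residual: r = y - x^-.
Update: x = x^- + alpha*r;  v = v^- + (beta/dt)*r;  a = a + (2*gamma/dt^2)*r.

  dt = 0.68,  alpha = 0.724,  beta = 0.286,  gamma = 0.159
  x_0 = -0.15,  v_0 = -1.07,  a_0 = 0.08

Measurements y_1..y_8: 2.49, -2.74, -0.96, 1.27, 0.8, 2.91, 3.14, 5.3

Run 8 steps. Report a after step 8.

a_post = 0.4620

step 1: x_pred=-0.8591  r=3.3491  x^+=1.5656  v^+=0.3930  a^+=2.3832
step 2: x_pred=2.3839  r=-5.1239  x^+=-1.3258  v^+=-0.1415  a^+=-1.1405
step 3: x_pred=-1.6857  r=0.7257  x^+=-1.1603  v^+=-0.6118  a^+=-0.6415
step 4: x_pred=-1.7246  r=2.9946  x^+=0.4435  v^+=0.2115  a^+=1.4180
step 5: x_pred=0.9151  r=-0.1151  x^+=0.8318  v^+=1.1273  a^+=1.3388
step 6: x_pred=1.9079  r=1.0021  x^+=2.6334  v^+=2.4592  a^+=2.0280
step 7: x_pred=4.7745  r=-1.6345  x^+=3.5911  v^+=3.1507  a^+=0.9039
step 8: x_pred=5.9426  r=-0.6426  x^+=5.4774  v^+=3.4951  a^+=0.4620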